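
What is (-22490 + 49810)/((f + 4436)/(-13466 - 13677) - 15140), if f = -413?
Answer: -741546760/410949043 ≈ -1.8045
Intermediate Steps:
(-22490 + 49810)/((f + 4436)/(-13466 - 13677) - 15140) = (-22490 + 49810)/((-413 + 4436)/(-13466 - 13677) - 15140) = 27320/(4023/(-27143) - 15140) = 27320/(4023*(-1/27143) - 15140) = 27320/(-4023/27143 - 15140) = 27320/(-410949043/27143) = 27320*(-27143/410949043) = -741546760/410949043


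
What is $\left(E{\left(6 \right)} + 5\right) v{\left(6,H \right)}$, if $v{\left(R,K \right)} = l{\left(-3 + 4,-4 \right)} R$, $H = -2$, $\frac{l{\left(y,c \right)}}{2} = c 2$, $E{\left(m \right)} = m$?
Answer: $-1056$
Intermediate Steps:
$l{\left(y,c \right)} = 4 c$ ($l{\left(y,c \right)} = 2 c 2 = 2 \cdot 2 c = 4 c$)
$v{\left(R,K \right)} = - 16 R$ ($v{\left(R,K \right)} = 4 \left(-4\right) R = - 16 R$)
$\left(E{\left(6 \right)} + 5\right) v{\left(6,H \right)} = \left(6 + 5\right) \left(\left(-16\right) 6\right) = 11 \left(-96\right) = -1056$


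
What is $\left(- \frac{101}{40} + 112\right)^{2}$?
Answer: $\frac{19175641}{1600} \approx 11985.0$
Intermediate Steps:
$\left(- \frac{101}{40} + 112\right)^{2} = \left(\frac{4379}{40}\right)^{2} = \frac{19175641}{1600}$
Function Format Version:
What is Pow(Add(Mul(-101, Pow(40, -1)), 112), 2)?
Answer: Rational(19175641, 1600) ≈ 11985.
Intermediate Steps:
Pow(Add(Mul(-101, Pow(40, -1)), 112), 2) = Pow(Add(Mul(-101, Rational(1, 40)), 112), 2) = Pow(Add(Rational(-101, 40), 112), 2) = Pow(Rational(4379, 40), 2) = Rational(19175641, 1600)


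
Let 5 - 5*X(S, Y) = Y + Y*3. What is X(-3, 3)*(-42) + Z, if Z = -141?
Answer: -411/5 ≈ -82.200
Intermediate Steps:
X(S, Y) = 1 - 4*Y/5 (X(S, Y) = 1 - (Y + Y*3)/5 = 1 - (Y + 3*Y)/5 = 1 - 4*Y/5)
X(-3, 3)*(-42) + Z = (1 - ⅘*3)*(-42) - 141 = (1 - 12/5)*(-42) - 141 = -7/5*(-42) - 141 = 294/5 - 141 = -411/5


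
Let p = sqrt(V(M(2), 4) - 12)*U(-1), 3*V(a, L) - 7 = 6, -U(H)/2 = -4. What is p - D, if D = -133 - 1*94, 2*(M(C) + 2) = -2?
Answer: 227 + 8*I*sqrt(69)/3 ≈ 227.0 + 22.151*I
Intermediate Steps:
M(C) = -3 (M(C) = -2 + (1/2)*(-2) = -2 - 1 = -3)
U(H) = 8 (U(H) = -2*(-4) = 8)
V(a, L) = 13/3 (V(a, L) = 7/3 + (1/3)*6 = 7/3 + 2 = 13/3)
D = -227 (D = -133 - 94 = -227)
p = 8*I*sqrt(69)/3 (p = sqrt(13/3 - 12)*8 = sqrt(-23/3)*8 = (I*sqrt(69)/3)*8 = 8*I*sqrt(69)/3 ≈ 22.151*I)
p - D = 8*I*sqrt(69)/3 - 1*(-227) = 8*I*sqrt(69)/3 + 227 = 227 + 8*I*sqrt(69)/3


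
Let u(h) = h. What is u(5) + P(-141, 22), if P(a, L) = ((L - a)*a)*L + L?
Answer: -505599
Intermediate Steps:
P(a, L) = L + L*a*(L - a) (P(a, L) = (a*(L - a))*L + L = L*a*(L - a) + L = L + L*a*(L - a))
u(5) + P(-141, 22) = 5 + 22*(1 - 1*(-141)² + 22*(-141)) = 5 + 22*(1 - 1*19881 - 3102) = 5 + 22*(1 - 19881 - 3102) = 5 + 22*(-22982) = 5 - 505604 = -505599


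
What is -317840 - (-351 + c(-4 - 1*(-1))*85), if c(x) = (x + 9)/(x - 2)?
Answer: -317387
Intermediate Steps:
c(x) = (9 + x)/(-2 + x)
-317840 - (-351 + c(-4 - 1*(-1))*85) = -317840 - (-351 + ((9 + (-4 - 1*(-1)))/(-2 + (-4 - 1*(-1))))*85) = -317840 - (-351 + ((9 + (-4 + 1))/(-2 + (-4 + 1)))*85) = -317840 - (-351 + ((9 - 3)/(-2 - 3))*85) = -317840 - (-351 + (6/(-5))*85) = -317840 - (-351 - ⅕*6*85) = -317840 - (-351 - 6/5*85) = -317840 - (-351 - 102) = -317840 - 1*(-453) = -317840 + 453 = -317387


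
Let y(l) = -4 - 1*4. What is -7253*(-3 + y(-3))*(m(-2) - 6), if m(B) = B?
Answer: -638264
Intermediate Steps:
y(l) = -8 (y(l) = -4 - 4 = -8)
-7253*(-3 + y(-3))*(m(-2) - 6) = -7253*(-3 - 8)*(-2 - 6) = -(-79783)*(-8) = -7253*88 = -638264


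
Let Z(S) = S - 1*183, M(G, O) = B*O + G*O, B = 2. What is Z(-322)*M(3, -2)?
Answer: 5050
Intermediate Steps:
M(G, O) = 2*O + G*O
Z(S) = -183 + S (Z(S) = S - 183 = -183 + S)
Z(-322)*M(3, -2) = (-183 - 322)*(-2*(2 + 3)) = -(-1010)*5 = -505*(-10) = 5050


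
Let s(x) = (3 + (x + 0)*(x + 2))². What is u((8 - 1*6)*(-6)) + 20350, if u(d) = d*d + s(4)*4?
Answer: 23410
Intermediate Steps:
s(x) = (3 + x*(2 + x))²
u(d) = 2916 + d² (u(d) = d*d + (3 + 4² + 2*4)²*4 = d² + (3 + 16 + 8)²*4 = d² + 27²*4 = d² + 729*4 = d² + 2916 = 2916 + d²)
u((8 - 1*6)*(-6)) + 20350 = (2916 + ((8 - 1*6)*(-6))²) + 20350 = (2916 + ((8 - 6)*(-6))²) + 20350 = (2916 + (2*(-6))²) + 20350 = (2916 + (-12)²) + 20350 = (2916 + 144) + 20350 = 3060 + 20350 = 23410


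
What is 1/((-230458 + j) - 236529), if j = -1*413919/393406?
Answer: -393406/183715901641 ≈ -2.1414e-6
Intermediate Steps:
j = -413919/393406 (j = -413919*1/393406 = -413919/393406 ≈ -1.0521)
1/((-230458 + j) - 236529) = 1/((-230458 - 413919/393406) - 236529) = 1/(-90663973867/393406 - 236529) = 1/(-183715901641/393406) = -393406/183715901641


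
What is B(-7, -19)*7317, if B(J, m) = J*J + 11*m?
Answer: -1170720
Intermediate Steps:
B(J, m) = J² + 11*m
B(-7, -19)*7317 = ((-7)² + 11*(-19))*7317 = (49 - 209)*7317 = -160*7317 = -1170720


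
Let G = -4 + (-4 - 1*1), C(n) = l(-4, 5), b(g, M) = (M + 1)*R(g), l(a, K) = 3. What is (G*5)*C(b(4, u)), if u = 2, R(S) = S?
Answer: -135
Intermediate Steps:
b(g, M) = g*(1 + M) (b(g, M) = (M + 1)*g = (1 + M)*g = g*(1 + M))
C(n) = 3
G = -9 (G = -4 + (-4 - 1) = -4 - 5 = -9)
(G*5)*C(b(4, u)) = -9*5*3 = -45*3 = -135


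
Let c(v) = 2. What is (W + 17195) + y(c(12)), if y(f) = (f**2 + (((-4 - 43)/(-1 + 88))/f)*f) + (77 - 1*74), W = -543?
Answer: 1449286/87 ≈ 16658.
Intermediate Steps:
y(f) = 214/87 + f**2 (y(f) = (f**2 + ((-47/87)/f)*f) + (77 - 74) = (f**2 + ((-47*1/87)/f)*f) + 3 = (f**2 + (-47/(87*f))*f) + 3 = (f**2 - 47/87) + 3 = (-47/87 + f**2) + 3 = 214/87 + f**2)
(W + 17195) + y(c(12)) = (-543 + 17195) + (214/87 + 2**2) = 16652 + (214/87 + 4) = 16652 + 562/87 = 1449286/87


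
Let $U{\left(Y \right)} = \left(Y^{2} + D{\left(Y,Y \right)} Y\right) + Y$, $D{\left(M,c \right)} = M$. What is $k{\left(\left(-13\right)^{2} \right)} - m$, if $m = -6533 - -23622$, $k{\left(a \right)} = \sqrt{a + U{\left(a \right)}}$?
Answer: $-17089 + 26 \sqrt{85} \approx -16849.0$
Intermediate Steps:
$U{\left(Y \right)} = Y + 2 Y^{2}$ ($U{\left(Y \right)} = \left(Y^{2} + Y Y\right) + Y = \left(Y^{2} + Y^{2}\right) + Y = 2 Y^{2} + Y = Y + 2 Y^{2}$)
$k{\left(a \right)} = \sqrt{a + a \left(1 + 2 a\right)}$
$m = 17089$ ($m = -6533 + 23622 = 17089$)
$k{\left(\left(-13\right)^{2} \right)} - m = \sqrt{2} \sqrt{\left(-13\right)^{2} \left(1 + \left(-13\right)^{2}\right)} - 17089 = \sqrt{2} \sqrt{169 \left(1 + 169\right)} - 17089 = \sqrt{2} \sqrt{169 \cdot 170} - 17089 = \sqrt{2} \sqrt{28730} - 17089 = \sqrt{2} \cdot 13 \sqrt{170} - 17089 = 26 \sqrt{85} - 17089 = -17089 + 26 \sqrt{85}$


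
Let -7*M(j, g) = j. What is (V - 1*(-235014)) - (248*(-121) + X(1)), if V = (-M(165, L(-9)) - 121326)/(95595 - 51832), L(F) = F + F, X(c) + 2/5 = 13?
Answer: 405911977442/1531705 ≈ 2.6501e+5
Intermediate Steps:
X(c) = 63/5 (X(c) = -⅖ + 13 = 63/5)
L(F) = 2*F
M(j, g) = -j/7
V = -849117/306341 (V = (-(-1)*165/7 - 121326)/(95595 - 51832) = (-1*(-165/7) - 121326)/43763 = (165/7 - 121326)*(1/43763) = -849117/7*1/43763 = -849117/306341 ≈ -2.7718)
(V - 1*(-235014)) - (248*(-121) + X(1)) = (-849117/306341 - 1*(-235014)) - (248*(-121) + 63/5) = (-849117/306341 + 235014) - (-30008 + 63/5) = 71993574657/306341 - 1*(-149977/5) = 71993574657/306341 + 149977/5 = 405911977442/1531705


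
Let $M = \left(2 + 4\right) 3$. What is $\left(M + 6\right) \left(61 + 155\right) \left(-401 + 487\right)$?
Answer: $445824$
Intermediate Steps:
$M = 18$ ($M = 6 \cdot 3 = 18$)
$\left(M + 6\right) \left(61 + 155\right) \left(-401 + 487\right) = \left(18 + 6\right) \left(61 + 155\right) \left(-401 + 487\right) = 24 \cdot 216 \cdot 86 = 5184 \cdot 86 = 445824$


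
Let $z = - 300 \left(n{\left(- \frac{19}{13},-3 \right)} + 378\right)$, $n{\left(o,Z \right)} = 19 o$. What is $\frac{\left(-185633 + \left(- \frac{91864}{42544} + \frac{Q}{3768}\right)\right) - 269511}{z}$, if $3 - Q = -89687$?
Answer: $\frac{5927898418507}{1368510508080} \approx 4.3316$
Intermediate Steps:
$Q = 89690$ ($Q = 3 - -89687 = 3 + 89687 = 89690$)
$z = - \frac{1365900}{13}$ ($z = - 300 \left(19 \left(- \frac{19}{13}\right) + 378\right) = - 300 \left(- \frac{361}{13} + 378\right) = \left(-300\right) \frac{4553}{13} = - \frac{1365900}{13} \approx -1.0507 \cdot 10^{5}$)
$\frac{\left(-185633 + \left(- \frac{91864}{42544} + \frac{Q}{3768}\right)\right) - 269511}{z} = \frac{\left(-185633 + \left(- \frac{91864}{42544} + \frac{89690}{3768}\right)\right) - 269511}{- \frac{1365900}{13}} = \left(\left(-185633 + \left(\left(-91864\right) \frac{1}{42544} + 89690 \cdot \frac{1}{3768}\right)\right) - 269511\right) \left(- \frac{13}{1365900}\right) = \left(\left(-185633 + \left(- \frac{11483}{5318} + \frac{44845}{1884}\right)\right) - 269511\right) \left(- \frac{13}{1365900}\right) = \left(\left(-185633 + \frac{108425869}{5009556}\right) - 269511\right) \left(- \frac{13}{1365900}\right) = \left(- \frac{929830483079}{5009556} - 269511\right) \left(- \frac{13}{1365900}\right) = \left(- \frac{2279960930195}{5009556}\right) \left(- \frac{13}{1365900}\right) = \frac{5927898418507}{1368510508080}$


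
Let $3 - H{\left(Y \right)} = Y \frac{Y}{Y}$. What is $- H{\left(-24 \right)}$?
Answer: $-27$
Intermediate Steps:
$H{\left(Y \right)} = 3 - Y$ ($H{\left(Y \right)} = 3 - Y \frac{Y}{Y} = 3 - Y 1 = 3 - Y$)
$- H{\left(-24 \right)} = - (3 - -24) = - (3 + 24) = \left(-1\right) 27 = -27$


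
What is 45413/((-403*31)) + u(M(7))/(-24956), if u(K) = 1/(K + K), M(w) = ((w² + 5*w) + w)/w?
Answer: -2266654617/623550616 ≈ -3.6351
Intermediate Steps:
M(w) = (w² + 6*w)/w
u(K) = 1/(2*K)
45413/((-403*31)) + u(M(7))/(-24956) = 45413/((-403*31)) + (1/(2*(6 + 7)))/(-24956) = 45413/(-12493) + ((½)/13)*(-1/24956) = 45413*(-1/12493) + ((½)*(1/13))*(-1/24956) = -45413/12493 + (1/26)*(-1/24956) = -45413/12493 - 1/648856 = -2266654617/623550616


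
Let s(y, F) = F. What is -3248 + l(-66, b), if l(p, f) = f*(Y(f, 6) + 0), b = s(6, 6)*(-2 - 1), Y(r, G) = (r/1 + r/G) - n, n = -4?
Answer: -2942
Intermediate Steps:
Y(r, G) = 4 + r + r/G (Y(r, G) = (r/1 + r/G) - 1*(-4) = (r*1 + r/G) + 4 = (r + r/G) + 4 = 4 + r + r/G)
b = -18 (b = 6*(-2 - 1) = 6*(-3) = -18)
l(p, f) = f*(4 + 7*f/6) (l(p, f) = f*((4 + f + f/6) + 0) = f*((4 + 7*f/6) + 0) = f*(4 + 7*f/6))
-3248 + l(-66, b) = -3248 + (1/6)*(-18)*(24 + 7*(-18)) = -3248 + (1/6)*(-18)*(24 - 126) = -3248 + (1/6)*(-18)*(-102) = -3248 + 306 = -2942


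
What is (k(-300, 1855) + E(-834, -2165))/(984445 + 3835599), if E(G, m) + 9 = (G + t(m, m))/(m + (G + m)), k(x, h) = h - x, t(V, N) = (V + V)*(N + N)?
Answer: -3833061/12445353608 ≈ -0.00030799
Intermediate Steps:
t(V, N) = 4*N*V (t(V, N) = (2*V)*(2*N) = 4*N*V)
E(G, m) = -9 + (G + 4*m²)/(G + 2*m) (E(G, m) = -9 + (G + 4*m*m)/(m + (G + m)) = -9 + (G + 4*m²)/(G + 2*m))
(k(-300, 1855) + E(-834, -2165))/(984445 + 3835599) = ((1855 - 1*(-300)) + 2*(-9*(-2165) - 4*(-834) + 2*(-2165)²)/(-834 + 2*(-2165)))/(984445 + 3835599) = ((1855 + 300) + 2*(19485 + 3336 + 2*4687225)/(-834 - 4330))/4820044 = (2155 + 2*(19485 + 3336 + 9374450)/(-5164))*(1/4820044) = (2155 + 2*(-1/5164)*9397271)*(1/4820044) = (2155 - 9397271/2582)*(1/4820044) = -3833061/2582*1/4820044 = -3833061/12445353608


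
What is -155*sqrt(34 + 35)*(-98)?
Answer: 15190*sqrt(69) ≈ 1.2618e+5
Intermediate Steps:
-155*sqrt(34 + 35)*(-98) = -155*sqrt(69)*(-98) = 15190*sqrt(69)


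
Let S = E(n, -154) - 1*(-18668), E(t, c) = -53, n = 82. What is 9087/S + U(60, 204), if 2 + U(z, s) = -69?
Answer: -437526/6205 ≈ -70.512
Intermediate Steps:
U(z, s) = -71 (U(z, s) = -2 - 69 = -71)
S = 18615 (S = -53 - 1*(-18668) = -53 + 18668 = 18615)
9087/S + U(60, 204) = 9087/18615 - 71 = 9087*(1/18615) - 71 = 3029/6205 - 71 = -437526/6205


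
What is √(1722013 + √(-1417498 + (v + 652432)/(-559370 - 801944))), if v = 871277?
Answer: √(3191192830243797748 + 1361314*I*√2626875073744610434)/1361314 ≈ 1312.3 + 0.45364*I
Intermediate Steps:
√(1722013 + √(-1417498 + (v + 652432)/(-559370 - 801944))) = √(1722013 + √(-1417498 + (871277 + 652432)/(-559370 - 801944))) = √(1722013 + √(-1417498 + 1523709/(-1361314))) = √(1722013 + √(-1417498 + 1523709*(-1/1361314))) = √(1722013 + √(-1417498 - 1523709/1361314)) = √(1722013 + √(-1929661396081/1361314)) = √(1722013 + I*√2626875073744610434/1361314)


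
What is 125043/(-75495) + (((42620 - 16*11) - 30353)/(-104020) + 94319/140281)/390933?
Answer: -1358681753423900513/820307950639619148 ≈ -1.6563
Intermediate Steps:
125043/(-75495) + (((42620 - 16*11) - 30353)/(-104020) + 94319/140281)/390933 = 125043*(-1/75495) + (((42620 - 176) - 30353)*(-1/104020) + 94319*(1/140281))*(1/390933) = -41681/25165 + ((42444 - 30353)*(-1/104020) + 94319/140281)*(1/390933) = -41681/25165 + (12091*(-1/104020) + 94319/140281)*(1/390933) = -41681/25165 + (-12091/104020 + 94319/140281)*(1/390933) = -41681/25165 + (8114924809/14592029620)*(1/390933) = -41681/25165 + 8114924809/5704505915435460 = -1358681753423900513/820307950639619148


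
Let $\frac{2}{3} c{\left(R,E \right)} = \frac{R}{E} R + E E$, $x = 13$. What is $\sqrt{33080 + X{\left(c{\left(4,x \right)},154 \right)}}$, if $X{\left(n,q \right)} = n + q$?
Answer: $\frac{3 \sqrt{2515422}}{26} \approx 183.0$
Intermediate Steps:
$c{\left(R,E \right)} = \frac{3 E^{2}}{2} + \frac{3 R^{2}}{2 E}$ ($c{\left(R,E \right)} = \frac{3 \left(\frac{R}{E} R + E E\right)}{2} = \frac{3 \left(\frac{R^{2}}{E} + E^{2}\right)}{2} = \frac{3 \left(E^{2} + \frac{R^{2}}{E}\right)}{2} = \frac{3 E^{2}}{2} + \frac{3 R^{2}}{2 E}$)
$\sqrt{33080 + X{\left(c{\left(4,x \right)},154 \right)}} = \sqrt{33080 + \left(\frac{3 \left(13^{3} + 4^{2}\right)}{2 \cdot 13} + 154\right)} = \sqrt{33080 + \left(\frac{3}{2} \cdot \frac{1}{13} \left(2197 + 16\right) + 154\right)} = \sqrt{33080 + \left(\frac{3}{2} \cdot \frac{1}{13} \cdot 2213 + 154\right)} = \sqrt{33080 + \left(\frac{6639}{26} + 154\right)} = \sqrt{33080 + \frac{10643}{26}} = \sqrt{\frac{870723}{26}} = \frac{3 \sqrt{2515422}}{26}$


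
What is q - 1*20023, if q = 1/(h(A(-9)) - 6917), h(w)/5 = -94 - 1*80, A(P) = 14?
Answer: -155919102/7787 ≈ -20023.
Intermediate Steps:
h(w) = -870 (h(w) = 5*(-94 - 1*80) = 5*(-94 - 80) = 5*(-174) = -870)
q = -1/7787 (q = 1/(-870 - 6917) = 1/(-7787) = -1/7787 ≈ -0.00012842)
q - 1*20023 = -1/7787 - 1*20023 = -1/7787 - 20023 = -155919102/7787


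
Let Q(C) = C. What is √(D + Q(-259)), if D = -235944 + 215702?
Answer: I*√20501 ≈ 143.18*I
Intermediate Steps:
D = -20242
√(D + Q(-259)) = √(-20242 - 259) = √(-20501) = I*√20501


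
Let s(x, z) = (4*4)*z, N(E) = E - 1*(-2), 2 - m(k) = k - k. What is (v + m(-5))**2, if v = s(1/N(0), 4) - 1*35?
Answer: 961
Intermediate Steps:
m(k) = 2 (m(k) = 2 - (k - k) = 2 - 1*0 = 2 + 0 = 2)
N(E) = 2 + E (N(E) = E + 2 = 2 + E)
s(x, z) = 16*z
v = 29 (v = 16*4 - 1*35 = 64 - 35 = 29)
(v + m(-5))**2 = (29 + 2)**2 = 31**2 = 961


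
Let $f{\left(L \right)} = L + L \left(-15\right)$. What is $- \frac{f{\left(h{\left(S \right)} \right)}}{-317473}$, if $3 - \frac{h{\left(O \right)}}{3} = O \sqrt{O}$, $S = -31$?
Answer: $- \frac{126}{317473} - \frac{1302 i \sqrt{31}}{317473} \approx -0.00039688 - 0.022834 i$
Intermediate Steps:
$h{\left(O \right)} = 9 - 3 O^{\frac{3}{2}}$ ($h{\left(O \right)} = 9 - 3 O \sqrt{O} = 9 - 3 O^{\frac{3}{2}}$)
$f{\left(L \right)} = - 14 L$ ($f{\left(L \right)} = L - 15 L = - 14 L$)
$- \frac{f{\left(h{\left(S \right)} \right)}}{-317473} = - \frac{\left(-14\right) \left(9 - 3 \left(-31\right)^{\frac{3}{2}}\right)}{-317473} = - \frac{- 14 \left(9 - 3 \left(- 31 i \sqrt{31}\right)\right) \left(-1\right)}{317473} = - \frac{- 14 \left(9 + 93 i \sqrt{31}\right) \left(-1\right)}{317473} = - \frac{\left(-126 - 1302 i \sqrt{31}\right) \left(-1\right)}{317473} = - (\frac{126}{317473} + \frac{1302 i \sqrt{31}}{317473}) = - \frac{126}{317473} - \frac{1302 i \sqrt{31}}{317473}$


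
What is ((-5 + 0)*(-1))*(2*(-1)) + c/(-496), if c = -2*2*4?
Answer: -309/31 ≈ -9.9677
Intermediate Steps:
c = -16 (c = -4*4 = -16)
((-5 + 0)*(-1))*(2*(-1)) + c/(-496) = ((-5 + 0)*(-1))*(2*(-1)) - 16/(-496) = -5*(-1)*(-2) - 16*(-1/496) = 5*(-2) + 1/31 = -10 + 1/31 = -309/31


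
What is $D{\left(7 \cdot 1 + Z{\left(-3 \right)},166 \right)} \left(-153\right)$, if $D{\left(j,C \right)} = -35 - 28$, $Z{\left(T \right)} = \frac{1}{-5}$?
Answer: $9639$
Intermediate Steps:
$Z{\left(T \right)} = - \frac{1}{5}$
$D{\left(j,C \right)} = -63$
$D{\left(7 \cdot 1 + Z{\left(-3 \right)},166 \right)} \left(-153\right) = \left(-63\right) \left(-153\right) = 9639$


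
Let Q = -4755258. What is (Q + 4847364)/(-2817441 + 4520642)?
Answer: 92106/1703201 ≈ 0.054078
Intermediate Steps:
(Q + 4847364)/(-2817441 + 4520642) = (-4755258 + 4847364)/(-2817441 + 4520642) = 92106/1703201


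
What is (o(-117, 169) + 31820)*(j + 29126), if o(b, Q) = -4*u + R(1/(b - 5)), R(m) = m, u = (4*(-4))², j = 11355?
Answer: 152091610391/122 ≈ 1.2467e+9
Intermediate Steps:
u = 256 (u = (-16)² = 256)
o(b, Q) = -1024 + 1/(-5 + b) (o(b, Q) = -4*256 + 1/(b - 5) = -1024 + 1/(-5 + b))
(o(-117, 169) + 31820)*(j + 29126) = ((5121 - 1024*(-117))/(-5 - 117) + 31820)*(11355 + 29126) = ((5121 + 119808)/(-122) + 31820)*40481 = (-1/122*124929 + 31820)*40481 = (-124929/122 + 31820)*40481 = (3757111/122)*40481 = 152091610391/122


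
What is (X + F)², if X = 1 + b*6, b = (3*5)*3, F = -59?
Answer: 44944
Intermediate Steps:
b = 45 (b = 15*3 = 45)
X = 271 (X = 1 + 45*6 = 1 + 270 = 271)
(X + F)² = (271 - 59)² = 212² = 44944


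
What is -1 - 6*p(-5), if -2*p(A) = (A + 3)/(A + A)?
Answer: -⅖ ≈ -0.40000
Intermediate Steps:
p(A) = -(3 + A)/(4*A) (p(A) = -(A + 3)/(2*(A + A)) = -(3 + A)/(2*(2*A)) = -(3 + A)*1/(2*A)/2 = -(3 + A)/(4*A))
-1 - 6*p(-5) = -1 - 3*(-3 - 1*(-5))/(2*(-5)) = -1 - 3*(-1)*(-3 + 5)/(2*5) = -1 - 3*(-1)*2/(2*5) = -1 - 6*(-⅒) = -1 + ⅗ = -⅖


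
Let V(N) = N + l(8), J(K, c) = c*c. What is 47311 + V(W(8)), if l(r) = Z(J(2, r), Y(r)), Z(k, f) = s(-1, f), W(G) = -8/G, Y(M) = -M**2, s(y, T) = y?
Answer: 47309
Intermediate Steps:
J(K, c) = c**2
Z(k, f) = -1
l(r) = -1
V(N) = -1 + N (V(N) = N - 1 = -1 + N)
47311 + V(W(8)) = 47311 + (-1 - 8/8) = 47311 + (-1 - 8*1/8) = 47311 + (-1 - 1) = 47311 - 2 = 47309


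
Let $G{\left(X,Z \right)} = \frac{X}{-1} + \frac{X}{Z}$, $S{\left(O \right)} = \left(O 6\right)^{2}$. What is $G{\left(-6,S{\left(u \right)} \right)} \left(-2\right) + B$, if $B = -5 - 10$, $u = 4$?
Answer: $- \frac{1295}{48} \approx -26.979$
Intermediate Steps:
$B = -15$
$S{\left(O \right)} = 36 O^{2}$ ($S{\left(O \right)} = \left(6 O\right)^{2} = 36 O^{2}$)
$G{\left(X,Z \right)} = - X + \frac{X}{Z}$ ($G{\left(X,Z \right)} = X \left(-1\right) + \frac{X}{Z} = - X + \frac{X}{Z}$)
$G{\left(-6,S{\left(u \right)} \right)} \left(-2\right) + B = \left(\left(-1\right) \left(-6\right) - \frac{6}{36 \cdot 4^{2}}\right) \left(-2\right) - 15 = \left(6 - \frac{6}{36 \cdot 16}\right) \left(-2\right) - 15 = \left(6 - \frac{6}{576}\right) \left(-2\right) - 15 = \left(6 - \frac{1}{96}\right) \left(-2\right) - 15 = \frac{575}{96} \left(-2\right) - 15 = - \frac{575}{48} - 15 = - \frac{1295}{48}$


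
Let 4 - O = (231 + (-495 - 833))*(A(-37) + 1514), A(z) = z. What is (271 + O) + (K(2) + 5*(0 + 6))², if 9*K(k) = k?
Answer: 131338048/81 ≈ 1.6215e+6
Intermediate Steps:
O = 1620273 (O = 4 - (231 + (-495 - 833))*(-37 + 1514) = 4 - (231 - 1328)*1477 = 4 - (-1097)*1477 = 4 - 1*(-1620269) = 4 + 1620269 = 1620273)
K(k) = k/9
(271 + O) + (K(2) + 5*(0 + 6))² = (271 + 1620273) + ((⅑)*2 + 5*(0 + 6))² = 1620544 + (2/9 + 5*6)² = 1620544 + (2/9 + 30)² = 1620544 + (272/9)² = 1620544 + 73984/81 = 131338048/81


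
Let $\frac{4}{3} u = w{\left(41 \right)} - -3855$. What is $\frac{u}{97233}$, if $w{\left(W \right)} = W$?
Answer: $\frac{974}{32411} \approx 0.030052$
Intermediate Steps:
$u = 2922$ ($u = \frac{3 \left(41 - -3855\right)}{4} = \frac{3 \left(41 + 3855\right)}{4} = \frac{3}{4} \cdot 3896 = 2922$)
$\frac{u}{97233} = \frac{2922}{97233} = 2922 \cdot \frac{1}{97233} = \frac{974}{32411}$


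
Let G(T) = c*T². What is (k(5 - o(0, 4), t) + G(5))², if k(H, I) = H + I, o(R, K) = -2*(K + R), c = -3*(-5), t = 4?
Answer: 153664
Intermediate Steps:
c = 15
o(R, K) = -2*K - 2*R
G(T) = 15*T²
(k(5 - o(0, 4), t) + G(5))² = (((5 - (-2*4 - 2*0)) + 4) + 15*5²)² = (((5 - (-8 + 0)) + 4) + 15*25)² = (((5 - 1*(-8)) + 4) + 375)² = (((5 + 8) + 4) + 375)² = ((13 + 4) + 375)² = (17 + 375)² = 392² = 153664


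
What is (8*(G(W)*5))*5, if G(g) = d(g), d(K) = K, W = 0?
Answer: 0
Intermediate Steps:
G(g) = g
(8*(G(W)*5))*5 = (8*(0*5))*5 = (8*0)*5 = 0*5 = 0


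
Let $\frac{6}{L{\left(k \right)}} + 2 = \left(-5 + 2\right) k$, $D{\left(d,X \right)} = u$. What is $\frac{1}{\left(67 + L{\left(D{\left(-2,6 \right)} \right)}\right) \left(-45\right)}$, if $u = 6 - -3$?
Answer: $- \frac{29}{87165} \approx -0.0003327$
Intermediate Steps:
$u = 9$ ($u = 6 + 3 = 9$)
$D{\left(d,X \right)} = 9$
$L{\left(k \right)} = \frac{6}{-2 - 3 k}$ ($L{\left(k \right)} = \frac{6}{-2 + \left(-5 + 2\right) k} = \frac{6}{-2 - 3 k}$)
$\frac{1}{\left(67 + L{\left(D{\left(-2,6 \right)} \right)}\right) \left(-45\right)} = \frac{1}{\left(67 - \frac{6}{2 + 3 \cdot 9}\right) \left(-45\right)} = \frac{1}{\left(67 - \frac{6}{2 + 27}\right) \left(-45\right)} = \frac{1}{\left(67 - \frac{6}{29}\right) \left(-45\right)} = \frac{1}{\frac{1937}{29} \left(-45\right)} = \frac{1}{- \frac{87165}{29}} = - \frac{29}{87165}$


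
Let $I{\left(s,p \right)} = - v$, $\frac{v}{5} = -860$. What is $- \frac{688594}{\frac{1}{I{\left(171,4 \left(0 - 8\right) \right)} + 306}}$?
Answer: $-3171663964$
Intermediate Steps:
$v = -4300$ ($v = 5 \left(-860\right) = -4300$)
$I{\left(s,p \right)} = 4300$ ($I{\left(s,p \right)} = \left(-1\right) \left(-4300\right) = 4300$)
$- \frac{688594}{\frac{1}{I{\left(171,4 \left(0 - 8\right) \right)} + 306}} = - \frac{688594}{\frac{1}{4300 + 306}} = - \frac{688594}{\frac{1}{4606}} = - 688594 \frac{1}{\frac{1}{4606}} = \left(-688594\right) 4606 = -3171663964$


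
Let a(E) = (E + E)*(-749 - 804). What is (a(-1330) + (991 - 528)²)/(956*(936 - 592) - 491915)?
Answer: -4345349/163051 ≈ -26.650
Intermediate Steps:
a(E) = -3106*E (a(E) = (2*E)*(-1553) = -3106*E)
(a(-1330) + (991 - 528)²)/(956*(936 - 592) - 491915) = (-3106*(-1330) + (991 - 528)²)/(956*(936 - 592) - 491915) = (4130980 + 463²)/(956*344 - 491915) = (4130980 + 214369)/(328864 - 491915) = 4345349/(-163051) = 4345349*(-1/163051) = -4345349/163051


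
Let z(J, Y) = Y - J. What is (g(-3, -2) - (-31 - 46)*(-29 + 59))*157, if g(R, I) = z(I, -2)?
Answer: 362670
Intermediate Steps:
g(R, I) = -2 - I
(g(-3, -2) - (-31 - 46)*(-29 + 59))*157 = ((-2 - 1*(-2)) - (-31 - 46)*(-29 + 59))*157 = ((-2 + 2) - (-77)*30)*157 = (0 - 1*(-2310))*157 = (0 + 2310)*157 = 2310*157 = 362670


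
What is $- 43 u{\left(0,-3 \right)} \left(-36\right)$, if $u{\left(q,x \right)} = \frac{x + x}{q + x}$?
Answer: $3096$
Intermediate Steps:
$u{\left(q,x \right)} = \frac{2 x}{q + x}$
$- 43 u{\left(0,-3 \right)} \left(-36\right) = - 43 \cdot 2 \left(-3\right) \frac{1}{0 - 3} \left(-36\right) = - 43 \cdot 2 \left(-3\right) \frac{1}{-3} \left(-36\right) = - 43 \cdot 2 \left(-3\right) \left(- \frac{1}{3}\right) \left(-36\right) = \left(-43\right) 2 \left(-36\right) = \left(-86\right) \left(-36\right) = 3096$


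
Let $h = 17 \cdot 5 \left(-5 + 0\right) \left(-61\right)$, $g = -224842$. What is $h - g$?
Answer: $250767$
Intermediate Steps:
$h = 25925$ ($h = 17 \cdot 5 \left(-5\right) \left(-61\right) = 17 \left(-25\right) \left(-61\right) = \left(-425\right) \left(-61\right) = 25925$)
$h - g = 25925 - -224842 = 25925 + 224842 = 250767$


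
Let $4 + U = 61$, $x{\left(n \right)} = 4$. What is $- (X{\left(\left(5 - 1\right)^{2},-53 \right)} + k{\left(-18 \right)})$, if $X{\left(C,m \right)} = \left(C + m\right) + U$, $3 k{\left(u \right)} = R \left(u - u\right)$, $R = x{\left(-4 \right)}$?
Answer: $-20$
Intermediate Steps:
$R = 4$
$U = 57$ ($U = -4 + 61 = 57$)
$k{\left(u \right)} = 0$ ($k{\left(u \right)} = \frac{4 \left(u - u\right)}{3} = \frac{4 \cdot 0}{3} = \frac{1}{3} \cdot 0 = 0$)
$X{\left(C,m \right)} = 57 + C + m$ ($X{\left(C,m \right)} = \left(C + m\right) + 57 = 57 + C + m$)
$- (X{\left(\left(5 - 1\right)^{2},-53 \right)} + k{\left(-18 \right)}) = - (\left(57 + \left(5 - 1\right)^{2} - 53\right) + 0) = - (\left(57 + 4^{2} - 53\right) + 0) = - (\left(57 + 16 - 53\right) + 0) = - (20 + 0) = \left(-1\right) 20 = -20$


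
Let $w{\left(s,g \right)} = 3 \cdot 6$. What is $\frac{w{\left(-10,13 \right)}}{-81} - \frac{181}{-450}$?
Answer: $\frac{9}{50} \approx 0.18$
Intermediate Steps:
$w{\left(s,g \right)} = 18$
$\frac{w{\left(-10,13 \right)}}{-81} - \frac{181}{-450} = \frac{18}{-81} - \frac{181}{-450} = 18 \left(- \frac{1}{81}\right) - - \frac{181}{450} = - \frac{2}{9} + \frac{181}{450} = \frac{9}{50}$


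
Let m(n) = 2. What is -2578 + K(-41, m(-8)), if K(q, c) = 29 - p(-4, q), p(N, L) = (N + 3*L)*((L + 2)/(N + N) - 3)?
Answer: -18487/8 ≈ -2310.9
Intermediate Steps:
p(N, L) = (-3 + (2 + L)/(2*N))*(N + 3*L) (p(N, L) = (N + 3*L)*((2 + L)/((2*N)) - 3) = (N + 3*L)*((2 + L)*(1/(2*N)) - 3) = (N + 3*L)*((2 + L)/(2*N) - 3) = (N + 3*L)*(-3 + (2 + L)/(2*N)) = (-3 + (2 + L)/(2*N))*(N + 3*L))
K(q, c) = 16 + 3*q²/8 + 37*q/4 (K(q, c) = 29 - (3*q² + 6*q - 1*(-4)*(-2 + 6*(-4) + 17*q))/(2*(-4)) = 29 - (-1)*(3*q² + 6*q - 1*(-4)*(-2 - 24 + 17*q))/(2*4) = 29 - (-1)*(3*q² + 6*q - 1*(-4)*(-26 + 17*q))/(2*4) = 29 - (-1)*(3*q² + 6*q + (-104 + 68*q))/(2*4) = 29 - (-1)*(-104 + 3*q² + 74*q)/(2*4) = 29 - (13 - 37*q/4 - 3*q²/8) = 29 + (-13 + 3*q²/8 + 37*q/4) = 16 + 3*q²/8 + 37*q/4)
-2578 + K(-41, m(-8)) = -2578 + (16 + (3/8)*(-41)² + (37/4)*(-41)) = -2578 + (16 + (3/8)*1681 - 1517/4) = -2578 + (16 + 5043/8 - 1517/4) = -2578 + 2137/8 = -18487/8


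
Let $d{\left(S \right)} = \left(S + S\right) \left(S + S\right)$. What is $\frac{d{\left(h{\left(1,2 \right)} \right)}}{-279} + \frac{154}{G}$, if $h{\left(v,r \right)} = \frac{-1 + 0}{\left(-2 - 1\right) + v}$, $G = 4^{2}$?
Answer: $\frac{21475}{2232} \approx 9.6214$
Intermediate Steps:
$G = 16$
$h{\left(v,r \right)} = - \frac{1}{-3 + v}$
$d{\left(S \right)} = 4 S^{2}$ ($d{\left(S \right)} = 2 S 2 S = 4 S^{2}$)
$\frac{d{\left(h{\left(1,2 \right)} \right)}}{-279} + \frac{154}{G} = \frac{4 \left(- \frac{1}{-3 + 1}\right)^{2}}{-279} + \frac{154}{16} = 4 \left(- \frac{1}{-2}\right)^{2} \left(- \frac{1}{279}\right) + 154 \cdot \frac{1}{16} = 4 \left(\left(-1\right) \left(- \frac{1}{2}\right)\right)^{2} \left(- \frac{1}{279}\right) + \frac{77}{8} = \frac{4}{4} \left(- \frac{1}{279}\right) + \frac{77}{8} = 4 \cdot \frac{1}{4} \left(- \frac{1}{279}\right) + \frac{77}{8} = 1 \left(- \frac{1}{279}\right) + \frac{77}{8} = - \frac{1}{279} + \frac{77}{8} = \frac{21475}{2232}$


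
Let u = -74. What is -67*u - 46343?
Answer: -41385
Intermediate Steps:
-67*u - 46343 = -67*(-74) - 46343 = 4958 - 46343 = -41385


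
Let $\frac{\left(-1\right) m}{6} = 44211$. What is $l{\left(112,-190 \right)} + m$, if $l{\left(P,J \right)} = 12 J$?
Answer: $-267546$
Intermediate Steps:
$m = -265266$ ($m = \left(-6\right) 44211 = -265266$)
$l{\left(112,-190 \right)} + m = 12 \left(-190\right) - 265266 = -2280 - 265266 = -267546$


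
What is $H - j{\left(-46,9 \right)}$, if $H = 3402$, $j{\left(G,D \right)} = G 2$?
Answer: $3494$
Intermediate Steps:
$j{\left(G,D \right)} = 2 G$
$H - j{\left(-46,9 \right)} = 3402 - 2 \left(-46\right) = 3402 - -92 = 3402 + 92 = 3494$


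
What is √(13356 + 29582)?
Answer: √42938 ≈ 207.21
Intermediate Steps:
√(13356 + 29582) = √42938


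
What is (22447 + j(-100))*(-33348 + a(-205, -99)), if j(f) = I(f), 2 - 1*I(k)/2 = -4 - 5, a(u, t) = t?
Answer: -751520643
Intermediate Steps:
I(k) = 22 (I(k) = 4 - 2*(-4 - 5) = 4 - 2*(-9) = 4 + 18 = 22)
j(f) = 22
(22447 + j(-100))*(-33348 + a(-205, -99)) = (22447 + 22)*(-33348 - 99) = 22469*(-33447) = -751520643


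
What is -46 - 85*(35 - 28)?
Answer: -641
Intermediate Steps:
-46 - 85*(35 - 28) = -46 - 85*7 = -46 - 595 = -641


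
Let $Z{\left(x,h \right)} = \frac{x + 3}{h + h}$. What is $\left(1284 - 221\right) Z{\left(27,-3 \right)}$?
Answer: $-5315$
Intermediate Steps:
$Z{\left(x,h \right)} = \frac{3 + x}{2 h}$
$\left(1284 - 221\right) Z{\left(27,-3 \right)} = \left(1284 - 221\right) \frac{3 + 27}{2 \left(-3\right)} = 1063 \cdot \frac{1}{2} \left(- \frac{1}{3}\right) 30 = 1063 \left(-5\right) = -5315$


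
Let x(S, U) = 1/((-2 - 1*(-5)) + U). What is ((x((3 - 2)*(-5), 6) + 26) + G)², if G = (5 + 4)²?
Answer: 929296/81 ≈ 11473.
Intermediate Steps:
x(S, U) = 1/(3 + U) (x(S, U) = 1/((-2 + 5) + U) = 1/(3 + U))
G = 81 (G = 9² = 81)
((x((3 - 2)*(-5), 6) + 26) + G)² = ((1/(3 + 6) + 26) + 81)² = ((1/9 + 26) + 81)² = ((⅑ + 26) + 81)² = (235/9 + 81)² = (964/9)² = 929296/81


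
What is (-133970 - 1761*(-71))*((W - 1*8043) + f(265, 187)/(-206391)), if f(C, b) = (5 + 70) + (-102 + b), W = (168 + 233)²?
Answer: -281827685512702/206391 ≈ -1.3655e+9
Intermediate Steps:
W = 160801 (W = 401² = 160801)
f(C, b) = -27 + b (f(C, b) = 75 + (-102 + b) = -27 + b)
(-133970 - 1761*(-71))*((W - 1*8043) + f(265, 187)/(-206391)) = (-133970 - 1761*(-71))*((160801 - 1*8043) + (-27 + 187)/(-206391)) = (-133970 + 125031)*((160801 - 8043) + 160*(-1/206391)) = -8939*(152758 - 160/206391) = -8939*31527876218/206391 = -281827685512702/206391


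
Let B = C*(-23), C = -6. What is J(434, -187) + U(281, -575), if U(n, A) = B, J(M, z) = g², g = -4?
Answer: 154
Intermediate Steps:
J(M, z) = 16 (J(M, z) = (-4)² = 16)
B = 138 (B = -6*(-23) = 138)
U(n, A) = 138
J(434, -187) + U(281, -575) = 16 + 138 = 154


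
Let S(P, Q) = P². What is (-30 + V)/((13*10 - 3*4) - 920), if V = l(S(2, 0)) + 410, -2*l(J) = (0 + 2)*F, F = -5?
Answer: -385/802 ≈ -0.48005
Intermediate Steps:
l(J) = 5 (l(J) = -(0 + 2)*(-5)/2 = -(-5) = -½*(-10) = 5)
V = 415 (V = 5 + 410 = 415)
(-30 + V)/((13*10 - 3*4) - 920) = (-30 + 415)/((13*10 - 3*4) - 920) = 385/((130 - 12) - 920) = 385/(118 - 920) = 385/(-802) = 385*(-1/802) = -385/802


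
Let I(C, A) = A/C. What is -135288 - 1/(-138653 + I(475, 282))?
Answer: -8910053203709/65859893 ≈ -1.3529e+5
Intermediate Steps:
-135288 - 1/(-138653 + I(475, 282)) = -135288 - 1/(-138653 + 282/475) = -135288 - 1/(-65859893/475) = -135288 - 1*(-475/65859893) = -135288 + 475/65859893 = -8910053203709/65859893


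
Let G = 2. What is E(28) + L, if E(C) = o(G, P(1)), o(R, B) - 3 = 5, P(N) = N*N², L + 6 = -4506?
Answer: -4504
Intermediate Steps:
L = -4512 (L = -6 - 4506 = -4512)
P(N) = N³
o(R, B) = 8 (o(R, B) = 3 + 5 = 8)
E(C) = 8
E(28) + L = 8 - 4512 = -4504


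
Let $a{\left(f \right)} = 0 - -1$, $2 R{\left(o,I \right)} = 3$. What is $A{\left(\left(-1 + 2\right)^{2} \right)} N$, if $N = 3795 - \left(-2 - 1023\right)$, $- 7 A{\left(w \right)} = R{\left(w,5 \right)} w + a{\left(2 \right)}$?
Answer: $- \frac{12050}{7} \approx -1721.4$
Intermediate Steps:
$R{\left(o,I \right)} = \frac{3}{2}$ ($R{\left(o,I \right)} = \frac{1}{2} \cdot 3 = \frac{3}{2}$)
$a{\left(f \right)} = 1$ ($a{\left(f \right)} = 0 + 1 = 1$)
$A{\left(w \right)} = - \frac{1}{7} - \frac{3 w}{14}$ ($A{\left(w \right)} = - \frac{\frac{3 w}{2} + 1}{7} = - \frac{1 + \frac{3 w}{2}}{7} = - \frac{1}{7} - \frac{3 w}{14}$)
$N = 4820$ ($N = 3795 - \left(-2 - 1023\right) = 3795 - -1025 = 3795 + 1025 = 4820$)
$A{\left(\left(-1 + 2\right)^{2} \right)} N = \left(- \frac{1}{7} - \frac{3 \left(-1 + 2\right)^{2}}{14}\right) 4820 = \left(- \frac{1}{7} - \frac{3 \cdot 1^{2}}{14}\right) 4820 = \left(- \frac{1}{7} - \frac{3}{14}\right) 4820 = \left(- \frac{5}{14}\right) 4820 = - \frac{12050}{7}$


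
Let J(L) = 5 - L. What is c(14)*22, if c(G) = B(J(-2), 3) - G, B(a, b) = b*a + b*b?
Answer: 352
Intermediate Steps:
B(a, b) = b² + a*b (B(a, b) = a*b + b² = b² + a*b)
c(G) = 30 - G (c(G) = 3*((5 - 1*(-2)) + 3) - G = 3*((5 + 2) + 3) - G = 3*(7 + 3) - G = 3*10 - G = 30 - G)
c(14)*22 = (30 - 1*14)*22 = (30 - 14)*22 = 16*22 = 352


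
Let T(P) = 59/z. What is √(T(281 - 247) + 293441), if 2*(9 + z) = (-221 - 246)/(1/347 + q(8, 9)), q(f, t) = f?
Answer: √13192697847004215/212035 ≈ 541.70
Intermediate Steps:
z = -212035/5554 (z = -9 + ((-221 - 246)/(1/347 + 8))/2 = -9 + (-467/(1/347 + 8))/2 = -9 + (-467/2777/347)/2 = -9 + (-467*347/2777)/2 = -9 + (½)*(-162049/2777) = -9 - 162049/5554 = -212035/5554 ≈ -38.177)
T(P) = -327686/212035 (T(P) = 59/(-212035/5554) = 59*(-5554/212035) = -327686/212035)
√(T(281 - 247) + 293441) = √(-327686/212035 + 293441) = √(62219434749/212035) = √13192697847004215/212035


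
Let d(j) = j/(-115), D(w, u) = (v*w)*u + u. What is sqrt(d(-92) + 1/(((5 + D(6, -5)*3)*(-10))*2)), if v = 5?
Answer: sqrt(169303)/460 ≈ 0.89449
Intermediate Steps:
D(w, u) = u + 5*u*w (D(w, u) = (5*w)*u + u = 5*u*w + u = u + 5*u*w)
d(j) = -j/115 (d(j) = j*(-1/115) = -j/115)
sqrt(d(-92) + 1/(((5 + D(6, -5)*3)*(-10))*2)) = sqrt(-1/115*(-92) + 1/(((5 - 5*(1 + 5*6)*3)*(-10))*2)) = sqrt(4/5 + 1/(((5 - 5*(1 + 30)*3)*(-10))*2)) = sqrt(4/5 + 1/(((5 - 5*31*3)*(-10))*2)) = sqrt(4/5 + 1/(((5 - 155*3)*(-10))*2)) = sqrt(4/5 + 1/(((5 - 465)*(-10))*2)) = sqrt(4/5 + 1/(-460*(-10)*2)) = sqrt(4/5 + 1/(4600*2)) = sqrt(4/5 + 1/9200) = sqrt(7361/9200) = sqrt(169303)/460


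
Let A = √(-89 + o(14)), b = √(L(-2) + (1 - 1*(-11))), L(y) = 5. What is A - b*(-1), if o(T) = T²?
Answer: √17 + √107 ≈ 14.467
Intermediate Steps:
b = √17 (b = √(5 + (1 - 1*(-11))) = √(5 + (1 + 11)) = √(5 + 12) = √17 ≈ 4.1231)
A = √107 (A = √(-89 + 14²) = √(-89 + 196) = √107 ≈ 10.344)
A - b*(-1) = √107 - √17*(-1) = √107 - (-1)*√17 = √107 + √17 = √17 + √107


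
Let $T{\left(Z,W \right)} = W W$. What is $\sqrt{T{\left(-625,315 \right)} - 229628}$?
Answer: $i \sqrt{130403} \approx 361.11 i$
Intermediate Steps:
$T{\left(Z,W \right)} = W^{2}$
$\sqrt{T{\left(-625,315 \right)} - 229628} = \sqrt{315^{2} - 229628} = \sqrt{99225 - 229628} = \sqrt{-130403} = i \sqrt{130403}$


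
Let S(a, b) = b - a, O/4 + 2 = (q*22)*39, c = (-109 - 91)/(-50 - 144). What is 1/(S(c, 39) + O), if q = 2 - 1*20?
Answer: -97/5989365 ≈ -1.6195e-5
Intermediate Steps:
q = -18 (q = 2 - 20 = -18)
c = 100/97 (c = -200/(-194) = -200*(-1/194) = 100/97 ≈ 1.0309)
O = -61784 (O = -8 + 4*(-18*22*39) = -8 + 4*(-396*39) = -8 + 4*(-15444) = -8 - 61776 = -61784)
1/(S(c, 39) + O) = 1/((39 - 1*100/97) - 61784) = 1/((39 - 100/97) - 61784) = 1/(3683/97 - 61784) = 1/(-5989365/97) = -97/5989365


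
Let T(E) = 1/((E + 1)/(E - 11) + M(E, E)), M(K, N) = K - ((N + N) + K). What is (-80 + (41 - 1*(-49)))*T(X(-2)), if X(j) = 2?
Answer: -30/13 ≈ -2.3077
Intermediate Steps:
M(K, N) = -2*N (M(K, N) = K - (2*N + K) = K - (K + 2*N) = K + (-K - 2*N) = -2*N)
T(E) = 1/(-2*E + (1 + E)/(-11 + E)) (T(E) = 1/((E + 1)/(E - 11) - 2*E) = 1/((1 + E)/(-11 + E) - 2*E) = 1/(-2*E + (1 + E)/(-11 + E)))
(-80 + (41 - 1*(-49)))*T(X(-2)) = (-80 + (41 - 1*(-49)))*((-11 + 2)/(1 - 2*2² + 23*2)) = (-80 + (41 + 49))*(-9/(1 - 2*4 + 46)) = (-80 + 90)*(-9/(1 - 8 + 46)) = 10*(-9/39) = 10*((1/39)*(-9)) = 10*(-3/13) = -30/13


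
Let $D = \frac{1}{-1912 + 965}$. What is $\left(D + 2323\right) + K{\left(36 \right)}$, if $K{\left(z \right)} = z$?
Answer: $\frac{2233972}{947} \approx 2359.0$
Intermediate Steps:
$D = - \frac{1}{947}$ ($D = \frac{1}{-947} = - \frac{1}{947} \approx -0.001056$)
$\left(D + 2323\right) + K{\left(36 \right)} = \left(- \frac{1}{947} + 2323\right) + 36 = \frac{2199880}{947} + 36 = \frac{2233972}{947}$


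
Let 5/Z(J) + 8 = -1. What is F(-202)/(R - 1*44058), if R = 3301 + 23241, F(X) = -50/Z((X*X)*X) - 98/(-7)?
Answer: -26/4379 ≈ -0.0059374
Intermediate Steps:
Z(J) = -5/9 (Z(J) = 5/(-8 - 1) = 5/(-9) = 5*(-⅑) = -5/9)
F(X) = 104 (F(X) = -50/(-5/9) - 98/(-7) = -50*(-9/5) - 98*(-⅐) = 90 + 14 = 104)
R = 26542
F(-202)/(R - 1*44058) = 104/(26542 - 1*44058) = 104/(26542 - 44058) = 104/(-17516) = 104*(-1/17516) = -26/4379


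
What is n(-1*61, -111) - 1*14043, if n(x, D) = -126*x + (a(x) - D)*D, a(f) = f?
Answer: -11907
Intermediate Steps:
n(x, D) = -126*x + D*(x - D) (n(x, D) = -126*x + (x - D)*D = -126*x + D*(x - D))
n(-1*61, -111) - 1*14043 = (-1*(-111)**2 - (-126)*61 - (-111)*61) - 1*14043 = (-1*12321 - 126*(-61) - 111*(-61)) - 14043 = (-12321 + 7686 + 6771) - 14043 = 2136 - 14043 = -11907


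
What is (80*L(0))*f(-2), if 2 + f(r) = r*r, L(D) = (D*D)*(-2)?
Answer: 0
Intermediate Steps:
L(D) = -2*D² (L(D) = D²*(-2) = -2*D²)
f(r) = -2 + r² (f(r) = -2 + r*r = -2 + r²)
(80*L(0))*f(-2) = (80*(-2*0²))*(-2 + (-2)²) = (80*(-2*0))*(-2 + 4) = (80*0)*2 = 0*2 = 0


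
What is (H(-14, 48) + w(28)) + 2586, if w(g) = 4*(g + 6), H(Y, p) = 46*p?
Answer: 4930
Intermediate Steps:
w(g) = 24 + 4*g (w(g) = 4*(6 + g) = 24 + 4*g)
(H(-14, 48) + w(28)) + 2586 = (46*48 + (24 + 4*28)) + 2586 = (2208 + (24 + 112)) + 2586 = (2208 + 136) + 2586 = 2344 + 2586 = 4930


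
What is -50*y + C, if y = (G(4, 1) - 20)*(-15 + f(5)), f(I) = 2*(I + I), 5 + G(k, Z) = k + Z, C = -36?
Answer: 4964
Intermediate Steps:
G(k, Z) = -5 + Z + k (G(k, Z) = -5 + (k + Z) = -5 + (Z + k) = -5 + Z + k)
f(I) = 4*I (f(I) = 2*(2*I) = 4*I)
y = -100 (y = ((-5 + 1 + 4) - 20)*(-15 + 4*5) = (0 - 20)*(-15 + 20) = -20*5 = -100)
-50*y + C = -50*(-100) - 36 = 5000 - 36 = 4964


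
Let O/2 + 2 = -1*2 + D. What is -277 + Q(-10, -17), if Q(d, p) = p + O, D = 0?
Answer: -302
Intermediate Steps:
O = -8 (O = -4 + 2*(-1*2 + 0) = -4 + 2*(-2 + 0) = -4 + 2*(-2) = -4 - 4 = -8)
Q(d, p) = -8 + p (Q(d, p) = p - 8 = -8 + p)
-277 + Q(-10, -17) = -277 + (-8 - 17) = -277 - 25 = -302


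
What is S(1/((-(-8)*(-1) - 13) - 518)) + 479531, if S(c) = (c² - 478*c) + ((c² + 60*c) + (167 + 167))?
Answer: 139411084969/290521 ≈ 4.7987e+5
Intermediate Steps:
S(c) = 334 - 418*c + 2*c² (S(c) = (c² - 478*c) + ((c² + 60*c) + 334) = (c² - 478*c) + (334 + c² + 60*c) = 334 - 418*c + 2*c²)
S(1/((-(-8)*(-1) - 13) - 518)) + 479531 = (334 - 418/((-(-8)*(-1) - 13) - 518) + 2*(1/((-(-8)*(-1) - 13) - 518))²) + 479531 = (334 - 418/((-4*2 - 13) - 518) + 2*(1/((-4*2 - 13) - 518))²) + 479531 = (334 - 418/((-8 - 13) - 518) + 2*(1/((-8 - 13) - 518))²) + 479531 = (334 - 418/(-21 - 518) + 2*(1/(-21 - 518))²) + 479531 = (334 - 418/(-539) + 2*(1/(-539))²) + 479531 = (334 - 418*(-1/539) + 2*(-1/539)²) + 479531 = (334 + 38/49 + 2*(1/290521)) + 479531 = (334 + 38/49 + 2/290521) + 479531 = 97259318/290521 + 479531 = 139411084969/290521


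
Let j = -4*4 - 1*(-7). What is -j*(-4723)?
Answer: -42507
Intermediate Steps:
j = -9 (j = -16 + 7 = -9)
-j*(-4723) = -1*(-9)*(-4723) = 9*(-4723) = -42507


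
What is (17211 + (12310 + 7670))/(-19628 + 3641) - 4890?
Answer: -26071207/5329 ≈ -4892.3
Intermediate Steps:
(17211 + (12310 + 7670))/(-19628 + 3641) - 4890 = (17211 + 19980)/(-15987) - 4890 = 37191*(-1/15987) - 4890 = -12397/5329 - 4890 = -26071207/5329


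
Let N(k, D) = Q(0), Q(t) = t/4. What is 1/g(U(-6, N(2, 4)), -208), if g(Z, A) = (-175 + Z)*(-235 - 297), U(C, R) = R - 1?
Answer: 1/93632 ≈ 1.0680e-5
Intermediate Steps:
Q(t) = t/4 (Q(t) = t*(1/4) = t/4)
N(k, D) = 0 (N(k, D) = (1/4)*0 = 0)
U(C, R) = -1 + R
g(Z, A) = 93100 - 532*Z (g(Z, A) = (-175 + Z)*(-532) = 93100 - 532*Z)
1/g(U(-6, N(2, 4)), -208) = 1/(93100 - 532*(-1 + 0)) = 1/(93100 - 532*(-1)) = 1/(93100 + 532) = 1/93632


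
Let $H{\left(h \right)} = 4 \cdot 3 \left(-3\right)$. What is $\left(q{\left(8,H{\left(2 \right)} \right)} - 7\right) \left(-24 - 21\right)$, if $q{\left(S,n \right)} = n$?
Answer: $1935$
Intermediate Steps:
$H{\left(h \right)} = -36$ ($H{\left(h \right)} = 12 \left(-3\right) = -36$)
$\left(q{\left(8,H{\left(2 \right)} \right)} - 7\right) \left(-24 - 21\right) = \left(-36 - 7\right) \left(-24 - 21\right) = - 43 \left(-24 - 21\right) = \left(-43\right) \left(-45\right) = 1935$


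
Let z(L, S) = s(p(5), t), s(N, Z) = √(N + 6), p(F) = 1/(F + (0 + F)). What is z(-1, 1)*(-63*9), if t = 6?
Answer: -567*√610/10 ≈ -1400.4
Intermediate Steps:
p(F) = 1/(2*F) (p(F) = 1/(F + F) = 1/(2*F))
s(N, Z) = √(6 + N)
z(L, S) = √610/10 (z(L, S) = √(6 + (½)/5) = √(6 + (½)*(⅕)) = √(6 + ⅒) = √(61/10) = √610/10)
z(-1, 1)*(-63*9) = (√610/10)*(-63*9) = (√610/10)*(-567) = -567*√610/10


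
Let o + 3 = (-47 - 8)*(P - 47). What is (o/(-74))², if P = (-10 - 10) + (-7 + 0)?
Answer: 16540489/5476 ≈ 3020.5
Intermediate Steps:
P = -27 (P = -20 - 7 = -27)
o = 4067 (o = -3 + (-47 - 8)*(-27 - 47) = -3 - 55*(-74) = -3 + 4070 = 4067)
(o/(-74))² = (4067/(-74))² = (4067*(-1/74))² = (-4067/74)² = 16540489/5476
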